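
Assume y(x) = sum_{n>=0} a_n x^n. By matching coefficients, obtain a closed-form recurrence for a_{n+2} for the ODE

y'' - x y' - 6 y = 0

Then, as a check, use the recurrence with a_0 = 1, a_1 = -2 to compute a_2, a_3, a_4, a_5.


Substitute y = sum_n a_n x^n.
y''(x) has coefficient (n+2)(n+1) a_{n+2} at x^n;
-x y'(x) has coefficient -n a_n at x^n (shift);
-6 y(x) has coefficient -6 a_n at x^n.
Matching x^n: (n+2)(n+1) a_{n+2} + (-n - 6) a_n = 0.
Thus a_{n+2} = (n + 6) / ((n+1)(n+2)) * a_n.

Check with a_0 = 1, a_1 = -2 (apply the recurrence for n = 0, 1, 2, 3): a_0 = 1, a_1 = -2, a_2 = 3, a_3 = -7/3, a_4 = 2, a_5 = -21/20.

a_(n+2) = (n + 6) / ((n+1)(n+2)) * a_n; check: a_0 = 1, a_1 = -2, a_2 = 3, a_3 = -7/3, a_4 = 2, a_5 = -21/20


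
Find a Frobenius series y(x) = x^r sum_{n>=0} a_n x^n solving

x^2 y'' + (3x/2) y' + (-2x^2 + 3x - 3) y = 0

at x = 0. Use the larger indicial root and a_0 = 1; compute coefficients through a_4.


Write in Frobenius form y'' + (p(x)/x) y' + (q(x)/x^2) y = 0:
  p(x) = 3/2,  q(x) = -2x^2 + 3x - 3.
Indicial equation: r(r-1) + (3/2) r + (-3) = 0 -> roots r_1 = 3/2, r_2 = -2.
Take r = r_1 = 3/2. Let y(x) = x^r sum_{n>=0} a_n x^n with a_0 = 1.
Substitute y = x^r sum a_n x^n and match x^{r+n}. The recurrence is
  D(n) a_n + 3 a_{n-1} - 2 a_{n-2} = 0,  where D(n) = (r+n)(r+n-1) + (3/2)(r+n) + (-3).
  a_n = [-3 a_{n-1} + 2 a_{n-2}] / D(n).
Since the indicial polynomial factors as (r - r_1)(r - r_2), D(n) = (r_1 + n - r_1)(r_1 + n - r_2) = n(n + 7/2).
Evaluating step by step (a_0 = 1):
  n = 1: D(1) = 1(1 + 7/2) = 9/2; numerator = -3(1) = -3; a_1 = (-3)/(9/2) = -2/3
  n = 2: D(2) = 2(2 + 7/2) = 11; numerator = -3(-2/3) + 2(1) = 4; a_2 = (4)/(11) = 4/11
  n = 3: D(3) = 3(3 + 7/2) = 39/2; numerator = -3(4/11) + 2(-2/3) = -80/33; a_3 = (-80/33)/(39/2) = -160/1287
  n = 4: D(4) = 4(4 + 7/2) = 30; numerator = -3(-160/1287) + 2(4/11) = 472/429; a_4 = (472/429)/(30) = 236/6435

r = 3/2; a_0 = 1; a_1 = -2/3; a_2 = 4/11; a_3 = -160/1287; a_4 = 236/6435


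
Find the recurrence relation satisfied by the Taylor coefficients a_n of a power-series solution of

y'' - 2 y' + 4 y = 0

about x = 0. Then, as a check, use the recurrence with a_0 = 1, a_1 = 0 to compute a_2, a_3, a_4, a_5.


Substitute y = sum_n a_n x^n.
y''(x) has coefficient (n+2)(n+1) a_{n+2} at x^n;
-2 y'(x) has coefficient -2 (n+1) a_{n+1} at x^n;
4 y(x) has coefficient 4 a_n at x^n.
Matching x^n: (n+2)(n+1) a_{n+2} - 2 (n+1) a_{n+1} + 4 a_n = 0.
Thus a_{n+2} = [2 (n+1) a_{n+1} - 4 a_n] / ((n+1)(n+2)).

Check with a_0 = 1, a_1 = 0 (apply the recurrence for n = 0, 1, 2, 3): a_0 = 1, a_1 = 0, a_2 = -2, a_3 = -4/3, a_4 = 0, a_5 = 4/15.

a_(n+2) = [2 (n+1) a_(n+1) - 4 a_n] / ((n+1)(n+2)); check: a_0 = 1, a_1 = 0, a_2 = -2, a_3 = -4/3, a_4 = 0, a_5 = 4/15


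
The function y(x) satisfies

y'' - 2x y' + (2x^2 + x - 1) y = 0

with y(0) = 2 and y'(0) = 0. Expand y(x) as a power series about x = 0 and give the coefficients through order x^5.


Ansatz: y(x) = sum_{n>=0} a_n x^n, so y'(x) = sum_{n>=1} n a_n x^(n-1) and y''(x) = sum_{n>=2} n(n-1) a_n x^(n-2).
Substitute into P(x) y'' + Q(x) y' + R(x) y = 0 with P(x) = 1, Q(x) = -2x, R(x) = 2x^2 + x - 1, and match powers of x.
Initial conditions: a_0 = 2, a_1 = 0.
Setting the coefficient of each power of x to zero and solving order by order (substituting the coefficients already found):
  x^0: 2 a_2 - a_0 = 0  ->  2 a_2 = a_0 = 2  ->  a_2 = 1
  x^1: 6 a_3 - 3 a_1 + a_0 = 0  ->  6 a_3 = 3 a_1 - a_0 = -2  ->  a_3 = -1/3
  x^2: 12 a_4 - 5 a_2 + a_1 + 2 a_0 = 0  ->  12 a_4 = 5 a_2 - a_1 - 2 a_0 = 1  ->  a_4 = 1/12
  x^3: 20 a_5 - 7 a_3 + a_2 + 2 a_1 = 0  ->  20 a_5 = 7 a_3 - a_2 - 2 a_1 = -10/3  ->  a_5 = -1/6
Truncated series: y(x) = 2 + x^2 - (1/3) x^3 + (1/12) x^4 - (1/6) x^5 + O(x^6).

a_0 = 2; a_1 = 0; a_2 = 1; a_3 = -1/3; a_4 = 1/12; a_5 = -1/6


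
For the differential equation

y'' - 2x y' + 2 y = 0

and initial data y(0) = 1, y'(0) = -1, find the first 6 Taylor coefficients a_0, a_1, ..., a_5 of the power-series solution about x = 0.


Ansatz: y(x) = sum_{n>=0} a_n x^n, so y'(x) = sum_{n>=1} n a_n x^(n-1) and y''(x) = sum_{n>=2} n(n-1) a_n x^(n-2).
Substitute into P(x) y'' + Q(x) y' + R(x) y = 0 with P(x) = 1, Q(x) = -2x, R(x) = 2, and match powers of x.
Initial conditions: a_0 = 1, a_1 = -1.
Setting the coefficient of each power of x to zero and solving order by order (substituting the coefficients already found):
  x^0: 2 a_2 + 2 a_0 = 0  ->  2 a_2 = -2 a_0 = -2  ->  a_2 = -1
  x^1: 6 a_3 = 0  ->  a_3 = 0
  x^2: 12 a_4 - 2 a_2 = 0  ->  12 a_4 = 2 a_2 = -2  ->  a_4 = -1/6
  x^3: 20 a_5 - 4 a_3 = 0  ->  20 a_5 = 4 a_3 = 0  ->  a_5 = 0
Truncated series: y(x) = 1 - x - x^2 - (1/6) x^4 + O(x^6).

a_0 = 1; a_1 = -1; a_2 = -1; a_3 = 0; a_4 = -1/6; a_5 = 0


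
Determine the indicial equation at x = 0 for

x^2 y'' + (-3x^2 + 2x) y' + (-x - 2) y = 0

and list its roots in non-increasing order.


Divide by x^2 to reach normal form y'' + P_1(x) y' + P_2(x) y = 0 with P_1(x) = -3 + 2/x and P_2(x) = -1/x - 2/x^2.
x = 0 is a singular point because the y'-coefficient -3 + 2/x has a pole at x = 0 and the y-coefficient -1/x - 2/x^2 has a pole at x = 0.
It is a regular singular point because x P_1(x) = p(x) = 2 - 3x and x^2 P_2(x) = q(x) = -x - 2 are polynomials, hence analytic at x = 0.
p(0) = 2,  q(0) = -2.
Indicial equation: r(r-1) + p(0) r + q(0) = 0, i.e. r^2 + (p(0) - 1) r + q(0) = 0, i.e. r^2 + 1 r - 2 = 0.
Discriminant: (1)^2 - 4(-2) = 9, so r = (-1 ± 3)/2.
Solving: r_1 = 1, r_2 = -2.

indicial: r^2 + 1 r - 2 = 0; roots r_1 = 1, r_2 = -2


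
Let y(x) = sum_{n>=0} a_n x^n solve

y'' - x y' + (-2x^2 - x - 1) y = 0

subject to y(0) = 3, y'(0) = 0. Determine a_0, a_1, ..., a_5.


Ansatz: y(x) = sum_{n>=0} a_n x^n, so y'(x) = sum_{n>=1} n a_n x^(n-1) and y''(x) = sum_{n>=2} n(n-1) a_n x^(n-2).
Substitute into P(x) y'' + Q(x) y' + R(x) y = 0 with P(x) = 1, Q(x) = -x, R(x) = -2x^2 - x - 1, and match powers of x.
Initial conditions: a_0 = 3, a_1 = 0.
Setting the coefficient of each power of x to zero and solving order by order (substituting the coefficients already found):
  x^0: 2 a_2 - a_0 = 0  ->  2 a_2 = a_0 = 3  ->  a_2 = 3/2
  x^1: 6 a_3 - 2 a_1 - a_0 = 0  ->  6 a_3 = 2 a_1 + a_0 = 3  ->  a_3 = 1/2
  x^2: 12 a_4 - 3 a_2 - a_1 - 2 a_0 = 0  ->  12 a_4 = 3 a_2 + a_1 + 2 a_0 = 21/2  ->  a_4 = 7/8
  x^3: 20 a_5 - 4 a_3 - a_2 - 2 a_1 = 0  ->  20 a_5 = 4 a_3 + a_2 + 2 a_1 = 7/2  ->  a_5 = 7/40
Truncated series: y(x) = 3 + (3/2) x^2 + (1/2) x^3 + (7/8) x^4 + (7/40) x^5 + O(x^6).

a_0 = 3; a_1 = 0; a_2 = 3/2; a_3 = 1/2; a_4 = 7/8; a_5 = 7/40


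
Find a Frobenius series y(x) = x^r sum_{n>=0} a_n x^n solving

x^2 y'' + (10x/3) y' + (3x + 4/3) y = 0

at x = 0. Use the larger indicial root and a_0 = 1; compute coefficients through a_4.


Write in Frobenius form y'' + (p(x)/x) y' + (q(x)/x^2) y = 0:
  p(x) = 10/3,  q(x) = 3x + 4/3.
Indicial equation: r(r-1) + (10/3) r + (4/3) = 0 -> roots r_1 = -1, r_2 = -4/3.
Take r = r_1 = -1. Let y(x) = x^r sum_{n>=0} a_n x^n with a_0 = 1.
Substitute y = x^r sum a_n x^n and match x^{r+n}. The recurrence is
  D(n) a_n + 3 a_{n-1} = 0,  where D(n) = (r+n)(r+n-1) + (10/3)(r+n) + (4/3).
  a_n = -3 / D(n) * a_{n-1}.
Since the indicial polynomial factors as (r - r_1)(r - r_2), D(n) = (r_1 + n - r_1)(r_1 + n - r_2) = n(n + 1/3).
Evaluating step by step (a_0 = 1):
  n = 1: D(1) = 1(1 + 1/3) = 4/3; numerator = -3(1) = -3; a_1 = (-3)/(4/3) = -9/4
  n = 2: D(2) = 2(2 + 1/3) = 14/3; numerator = -3(-9/4) = 27/4; a_2 = (27/4)/(14/3) = 81/56
  n = 3: D(3) = 3(3 + 1/3) = 10; numerator = -3(81/56) = -243/56; a_3 = (-243/56)/(10) = -243/560
  n = 4: D(4) = 4(4 + 1/3) = 52/3; numerator = -3(-243/560) = 729/560; a_4 = (729/560)/(52/3) = 2187/29120

r = -1; a_0 = 1; a_1 = -9/4; a_2 = 81/56; a_3 = -243/560; a_4 = 2187/29120


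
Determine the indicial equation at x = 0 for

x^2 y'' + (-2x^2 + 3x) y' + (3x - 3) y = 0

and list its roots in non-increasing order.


Divide by x^2 to reach normal form y'' + P_1(x) y' + P_2(x) y = 0 with P_1(x) = -2 + 3/x and P_2(x) = 3/x - 3/x^2.
x = 0 is a singular point because the y'-coefficient -2 + 3/x has a pole at x = 0 and the y-coefficient 3/x - 3/x^2 has a pole at x = 0.
It is a regular singular point because x P_1(x) = p(x) = 3 - 2x and x^2 P_2(x) = q(x) = 3x - 3 are polynomials, hence analytic at x = 0.
p(0) = 3,  q(0) = -3.
Indicial equation: r(r-1) + p(0) r + q(0) = 0, i.e. r^2 + (p(0) - 1) r + q(0) = 0, i.e. r^2 + 2 r - 3 = 0.
Discriminant: (2)^2 - 4(-3) = 16, so r = (-2 ± 4)/2.
Solving: r_1 = 1, r_2 = -3.

indicial: r^2 + 2 r - 3 = 0; roots r_1 = 1, r_2 = -3


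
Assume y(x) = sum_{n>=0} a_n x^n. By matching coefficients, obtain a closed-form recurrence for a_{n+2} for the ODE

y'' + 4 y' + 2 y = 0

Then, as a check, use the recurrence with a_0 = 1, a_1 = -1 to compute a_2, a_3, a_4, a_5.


Substitute y = sum_n a_n x^n.
y''(x) has coefficient (n+2)(n+1) a_{n+2} at x^n;
4 y'(x) has coefficient 4 (n+1) a_{n+1} at x^n;
2 y(x) has coefficient 2 a_n at x^n.
Matching x^n: (n+2)(n+1) a_{n+2} + 4 (n+1) a_{n+1} + 2 a_n = 0.
Thus a_{n+2} = [-4 (n+1) a_{n+1} - 2 a_n] / ((n+1)(n+2)).

Check with a_0 = 1, a_1 = -1 (apply the recurrence for n = 0, 1, 2, 3): a_0 = 1, a_1 = -1, a_2 = 1, a_3 = -1, a_4 = 5/6, a_5 = -17/30.

a_(n+2) = [-4 (n+1) a_(n+1) - 2 a_n] / ((n+1)(n+2)); check: a_0 = 1, a_1 = -1, a_2 = 1, a_3 = -1, a_4 = 5/6, a_5 = -17/30


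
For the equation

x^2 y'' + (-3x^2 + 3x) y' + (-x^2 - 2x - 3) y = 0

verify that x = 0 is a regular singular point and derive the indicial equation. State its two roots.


Divide by x^2 to reach normal form y'' + P_1(x) y' + P_2(x) y = 0 with P_1(x) = -3 + 3/x and P_2(x) = -1 - 2/x - 3/x^2.
x = 0 is a singular point because the y'-coefficient -3 + 3/x has a pole at x = 0 and the y-coefficient -1 - 2/x - 3/x^2 has a pole at x = 0.
It is a regular singular point because x P_1(x) = p(x) = 3 - 3x and x^2 P_2(x) = q(x) = -x^2 - 2x - 3 are polynomials, hence analytic at x = 0.
p(0) = 3,  q(0) = -3.
Indicial equation: r(r-1) + p(0) r + q(0) = 0, i.e. r^2 + (p(0) - 1) r + q(0) = 0, i.e. r^2 + 2 r - 3 = 0.
Discriminant: (2)^2 - 4(-3) = 16, so r = (-2 ± 4)/2.
Solving: r_1 = 1, r_2 = -3.

indicial: r^2 + 2 r - 3 = 0; roots r_1 = 1, r_2 = -3


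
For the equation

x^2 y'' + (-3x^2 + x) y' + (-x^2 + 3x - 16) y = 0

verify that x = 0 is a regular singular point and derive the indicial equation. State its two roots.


Divide by x^2 to reach normal form y'' + P_1(x) y' + P_2(x) y = 0 with P_1(x) = -3 + 1/x and P_2(x) = -1 + 3/x - 16/x^2.
x = 0 is a singular point because the y'-coefficient -3 + 1/x has a pole at x = 0 and the y-coefficient -1 + 3/x - 16/x^2 has a pole at x = 0.
It is a regular singular point because x P_1(x) = p(x) = 1 - 3x and x^2 P_2(x) = q(x) = -x^2 + 3x - 16 are polynomials, hence analytic at x = 0.
p(0) = 1,  q(0) = -16.
Indicial equation: r(r-1) + p(0) r + q(0) = 0, i.e. r^2 + (p(0) - 1) r + q(0) = 0, i.e. r^2 - 16 = 0.
Discriminant: (0)^2 - 4(-16) = 64, so r = (0 ± 8)/2.
Solving: r_1 = 4, r_2 = -4.

indicial: r^2 - 16 = 0; roots r_1 = 4, r_2 = -4


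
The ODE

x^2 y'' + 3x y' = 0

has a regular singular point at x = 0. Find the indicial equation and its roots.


Divide by x^2 to reach normal form y'' + P_1(x) y' + P_2(x) y = 0 with P_1(x) = 3/x and P_2(x) = 0.
x = 0 is a singular point because the y'-coefficient 3/x has a pole at x = 0.
It is a regular singular point because x P_1(x) = p(x) = 3 and x^2 P_2(x) = q(x) = 0 are polynomials, hence analytic at x = 0.
p(0) = 3,  q(0) = 0.
Indicial equation: r(r-1) + p(0) r + q(0) = 0, i.e. r^2 + (p(0) - 1) r + q(0) = 0, i.e. r^2 + 2 r = 0.
Discriminant: (2)^2 - 4(0) = 4, so r = (-2 ± 2)/2.
Solving: r_1 = 0, r_2 = -2.

indicial: r^2 + 2 r = 0; roots r_1 = 0, r_2 = -2


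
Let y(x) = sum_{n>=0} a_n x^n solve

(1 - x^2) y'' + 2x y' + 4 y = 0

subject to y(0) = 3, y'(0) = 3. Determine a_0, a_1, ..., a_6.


Ansatz: y(x) = sum_{n>=0} a_n x^n, so y'(x) = sum_{n>=1} n a_n x^(n-1) and y''(x) = sum_{n>=2} n(n-1) a_n x^(n-2).
Substitute into P(x) y'' + Q(x) y' + R(x) y = 0 with P(x) = 1 - x^2, Q(x) = 2x, R(x) = 4, and match powers of x.
Initial conditions: a_0 = 3, a_1 = 3.
Setting the coefficient of each power of x to zero and solving order by order (substituting the coefficients already found):
  x^0: 2 a_2 + 4 a_0 = 0  ->  2 a_2 = -4 a_0 = -12  ->  a_2 = -6
  x^1: 6 a_3 + 6 a_1 = 0  ->  6 a_3 = -6 a_1 = -18  ->  a_3 = -3
  x^2: 12 a_4 + 6 a_2 = 0  ->  12 a_4 = -6 a_2 = 36  ->  a_4 = 3
  x^3: 20 a_5 + 4 a_3 = 0  ->  20 a_5 = -4 a_3 = 12  ->  a_5 = 3/5
  x^4: 30 a_6 = 0  ->  a_6 = 0
Truncated series: y(x) = 3 + 3 x - 6 x^2 - 3 x^3 + 3 x^4 + (3/5) x^5 + O(x^7).

a_0 = 3; a_1 = 3; a_2 = -6; a_3 = -3; a_4 = 3; a_5 = 3/5; a_6 = 0


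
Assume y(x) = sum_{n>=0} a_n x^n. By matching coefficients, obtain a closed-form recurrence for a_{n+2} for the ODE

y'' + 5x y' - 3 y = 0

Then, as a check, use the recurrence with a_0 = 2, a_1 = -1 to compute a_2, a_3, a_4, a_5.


Substitute y = sum_n a_n x^n.
y''(x) has coefficient (n+2)(n+1) a_{n+2} at x^n;
5 x y'(x) has coefficient 5 n a_n at x^n (shift);
-3 y(x) has coefficient -3 a_n at x^n.
Matching x^n: (n+2)(n+1) a_{n+2} + (5n - 3) a_n = 0.
Thus a_{n+2} = (-5n + 3) / ((n+1)(n+2)) * a_n.

Check with a_0 = 2, a_1 = -1 (apply the recurrence for n = 0, 1, 2, 3): a_0 = 2, a_1 = -1, a_2 = 3, a_3 = 1/3, a_4 = -7/4, a_5 = -1/5.

a_(n+2) = (-5n + 3) / ((n+1)(n+2)) * a_n; check: a_0 = 2, a_1 = -1, a_2 = 3, a_3 = 1/3, a_4 = -7/4, a_5 = -1/5


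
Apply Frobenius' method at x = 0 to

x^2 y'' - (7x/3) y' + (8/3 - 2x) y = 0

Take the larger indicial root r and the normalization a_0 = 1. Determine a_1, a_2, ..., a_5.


Write in Frobenius form y'' + (p(x)/x) y' + (q(x)/x^2) y = 0:
  p(x) = -7/3,  q(x) = 8/3 - 2x.
Indicial equation: r(r-1) + (-7/3) r + (8/3) = 0 -> roots r_1 = 2, r_2 = 4/3.
Take r = r_1 = 2. Let y(x) = x^r sum_{n>=0} a_n x^n with a_0 = 1.
Substitute y = x^r sum a_n x^n and match x^{r+n}. The recurrence is
  D(n) a_n - 2 a_{n-1} = 0,  where D(n) = (r+n)(r+n-1) + (-7/3)(r+n) + (8/3).
  a_n = 2 / D(n) * a_{n-1}.
Since the indicial polynomial factors as (r - r_1)(r - r_2), D(n) = (r_1 + n - r_1)(r_1 + n - r_2) = n(n + 2/3).
Evaluating step by step (a_0 = 1):
  n = 1: D(1) = 1(1 + 2/3) = 5/3; numerator = 2(1) = 2; a_1 = (2)/(5/3) = 6/5
  n = 2: D(2) = 2(2 + 2/3) = 16/3; numerator = 2(6/5) = 12/5; a_2 = (12/5)/(16/3) = 9/20
  n = 3: D(3) = 3(3 + 2/3) = 11; numerator = 2(9/20) = 9/10; a_3 = (9/10)/(11) = 9/110
  n = 4: D(4) = 4(4 + 2/3) = 56/3; numerator = 2(9/110) = 9/55; a_4 = (9/55)/(56/3) = 27/3080
  n = 5: D(5) = 5(5 + 2/3) = 85/3; numerator = 2(27/3080) = 27/1540; a_5 = (27/1540)/(85/3) = 81/130900

r = 2; a_0 = 1; a_1 = 6/5; a_2 = 9/20; a_3 = 9/110; a_4 = 27/3080; a_5 = 81/130900


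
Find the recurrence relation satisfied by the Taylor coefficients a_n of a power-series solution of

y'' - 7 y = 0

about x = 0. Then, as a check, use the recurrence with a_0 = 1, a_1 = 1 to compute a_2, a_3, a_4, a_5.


Substitute y = sum_n a_n x^n into y'' + (const) y = 0.
y''(x) = sum_{n>=0} (n+2)(n+1) a_{n+2} x^n.
The ODE becomes sum_n [(n+2)(n+1) a_{n+2} - 7 a_n] x^n = 0.
Setting each coefficient to zero gives the recurrence:
  (n+2)(n+1) a_{n+2} - 7 a_n = 0,
  a_{n+2} = 7 / ((n+1)(n+2)) a_n.

Check with a_0 = 1, a_1 = 1 (apply the recurrence for n = 0, 1, 2, 3): a_0 = 1, a_1 = 1, a_2 = 7/2, a_3 = 7/6, a_4 = 49/24, a_5 = 49/120.

a_{n+2} = 7/((n+1)(n+2)) * a_n; check: a_0 = 1, a_1 = 1, a_2 = 7/2, a_3 = 7/6, a_4 = 49/24, a_5 = 49/120


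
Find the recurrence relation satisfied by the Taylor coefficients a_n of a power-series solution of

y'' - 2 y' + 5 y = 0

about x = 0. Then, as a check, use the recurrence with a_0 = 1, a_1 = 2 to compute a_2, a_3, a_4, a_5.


Substitute y = sum_n a_n x^n.
y''(x) has coefficient (n+2)(n+1) a_{n+2} at x^n;
-2 y'(x) has coefficient -2 (n+1) a_{n+1} at x^n;
5 y(x) has coefficient 5 a_n at x^n.
Matching x^n: (n+2)(n+1) a_{n+2} - 2 (n+1) a_{n+1} + 5 a_n = 0.
Thus a_{n+2} = [2 (n+1) a_{n+1} - 5 a_n] / ((n+1)(n+2)).

Check with a_0 = 1, a_1 = 2 (apply the recurrence for n = 0, 1, 2, 3): a_0 = 1, a_1 = 2, a_2 = -1/2, a_3 = -2, a_4 = -19/24, a_5 = 11/60.

a_(n+2) = [2 (n+1) a_(n+1) - 5 a_n] / ((n+1)(n+2)); check: a_0 = 1, a_1 = 2, a_2 = -1/2, a_3 = -2, a_4 = -19/24, a_5 = 11/60


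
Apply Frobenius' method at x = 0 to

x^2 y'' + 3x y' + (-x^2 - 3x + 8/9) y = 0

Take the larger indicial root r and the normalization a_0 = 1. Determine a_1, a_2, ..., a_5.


Write in Frobenius form y'' + (p(x)/x) y' + (q(x)/x^2) y = 0:
  p(x) = 3,  q(x) = -x^2 - 3x + 8/9.
Indicial equation: r(r-1) + (3) r + (8/9) = 0 -> roots r_1 = -2/3, r_2 = -4/3.
Take r = r_1 = -2/3. Let y(x) = x^r sum_{n>=0} a_n x^n with a_0 = 1.
Substitute y = x^r sum a_n x^n and match x^{r+n}. The recurrence is
  D(n) a_n - 3 a_{n-1} - 1 a_{n-2} = 0,  where D(n) = (r+n)(r+n-1) + (3)(r+n) + (8/9).
  a_n = [3 a_{n-1} + 1 a_{n-2}] / D(n).
Since the indicial polynomial factors as (r - r_1)(r - r_2), D(n) = (r_1 + n - r_1)(r_1 + n - r_2) = n(n + 2/3).
Evaluating step by step (a_0 = 1):
  n = 1: D(1) = 1(1 + 2/3) = 5/3; numerator = 3(1) = 3; a_1 = (3)/(5/3) = 9/5
  n = 2: D(2) = 2(2 + 2/3) = 16/3; numerator = 3(9/5) + 1(1) = 32/5; a_2 = (32/5)/(16/3) = 6/5
  n = 3: D(3) = 3(3 + 2/3) = 11; numerator = 3(6/5) + 1(9/5) = 27/5; a_3 = (27/5)/(11) = 27/55
  n = 4: D(4) = 4(4 + 2/3) = 56/3; numerator = 3(27/55) + 1(6/5) = 147/55; a_4 = (147/55)/(56/3) = 63/440
  n = 5: D(5) = 5(5 + 2/3) = 85/3; numerator = 3(63/440) + 1(27/55) = 81/88; a_5 = (81/88)/(85/3) = 243/7480

r = -2/3; a_0 = 1; a_1 = 9/5; a_2 = 6/5; a_3 = 27/55; a_4 = 63/440; a_5 = 243/7480


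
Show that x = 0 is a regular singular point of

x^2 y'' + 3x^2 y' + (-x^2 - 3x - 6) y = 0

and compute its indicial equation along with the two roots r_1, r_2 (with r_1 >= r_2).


Divide by x^2 to reach normal form y'' + P_1(x) y' + P_2(x) y = 0 with P_1(x) = 3 and P_2(x) = -1 - 3/x - 6/x^2.
x = 0 is a singular point because the y-coefficient -1 - 3/x - 6/x^2 has a pole at x = 0.
It is a regular singular point because x P_1(x) = p(x) = 3x and x^2 P_2(x) = q(x) = -x^2 - 3x - 6 are polynomials, hence analytic at x = 0.
p(0) = 0,  q(0) = -6.
Indicial equation: r(r-1) + p(0) r + q(0) = 0, i.e. r^2 + (p(0) - 1) r + q(0) = 0, i.e. r^2 - 1 r - 6 = 0.
Discriminant: (-1)^2 - 4(-6) = 25, so r = (1 ± 5)/2.
Solving: r_1 = 3, r_2 = -2.

indicial: r^2 - 1 r - 6 = 0; roots r_1 = 3, r_2 = -2


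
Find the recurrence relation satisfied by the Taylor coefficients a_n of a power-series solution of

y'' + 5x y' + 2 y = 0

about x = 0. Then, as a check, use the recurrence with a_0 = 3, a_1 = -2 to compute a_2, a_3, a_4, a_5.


Substitute y = sum_n a_n x^n.
y''(x) has coefficient (n+2)(n+1) a_{n+2} at x^n;
5 x y'(x) has coefficient 5 n a_n at x^n (shift);
2 y(x) has coefficient 2 a_n at x^n.
Matching x^n: (n+2)(n+1) a_{n+2} + (5n + 2) a_n = 0.
Thus a_{n+2} = (-5n - 2) / ((n+1)(n+2)) * a_n.

Check with a_0 = 3, a_1 = -2 (apply the recurrence for n = 0, 1, 2, 3): a_0 = 3, a_1 = -2, a_2 = -3, a_3 = 7/3, a_4 = 3, a_5 = -119/60.

a_(n+2) = (-5n - 2) / ((n+1)(n+2)) * a_n; check: a_0 = 3, a_1 = -2, a_2 = -3, a_3 = 7/3, a_4 = 3, a_5 = -119/60


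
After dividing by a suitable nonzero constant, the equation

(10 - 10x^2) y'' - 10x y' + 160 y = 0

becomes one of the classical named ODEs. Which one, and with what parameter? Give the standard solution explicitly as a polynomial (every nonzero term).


All three coefficients share the factor 10; dividing through by 10 gives  (1 - x^2) y'' - x y' + 16 y = 0.
This matches the Chebyshev equation (1 - x^2) y'' - x y' + n^2 y = 0 (note the -x y' term, not -2x y') with n^2 = 16, so n = 4; the polynomial solution is T_4(x).
With y = sum_k a_k x^k, matching x^k gives (k+2)(k+1) a_{k+2} = (k^2 - n^2) a_k = (k - 4)(k + 4) a_k. The right side vanishes at k = 4, so the series with the parity of 4 terminates at degree 4.
Standard normalization: leading coefficient of T_n is 2^(n-1), so a_4 = 2^3 = 8. Work downward with a_k = (k+1)(k+2) a_{k+2} / ((k - 4)(k + 4)):
  a_2 = (3)(4)(8) / ((2 - 4)(2 + 4)) = 96/(-12) = -8
  a_0 = (1)(2)(-8) / ((0 - 4)(0 + 4)) = -16/(-16) = 1
Hence T_4(x) = 8 x^4 - 8 x^2 + 1.

T_4(x); series = 8 x^4 - 8 x^2 + 1


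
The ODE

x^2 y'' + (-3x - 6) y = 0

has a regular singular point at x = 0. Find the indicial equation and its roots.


Divide by x^2 to reach normal form y'' + P_1(x) y' + P_2(x) y = 0 with P_1(x) = 0 and P_2(x) = -3/x - 6/x^2.
x = 0 is a singular point because the y-coefficient -3/x - 6/x^2 has a pole at x = 0.
It is a regular singular point because x P_1(x) = p(x) = 0 and x^2 P_2(x) = q(x) = -3x - 6 are polynomials, hence analytic at x = 0.
p(0) = 0,  q(0) = -6.
Indicial equation: r(r-1) + p(0) r + q(0) = 0, i.e. r^2 + (p(0) - 1) r + q(0) = 0, i.e. r^2 - 1 r - 6 = 0.
Discriminant: (-1)^2 - 4(-6) = 25, so r = (1 ± 5)/2.
Solving: r_1 = 3, r_2 = -2.

indicial: r^2 - 1 r - 6 = 0; roots r_1 = 3, r_2 = -2


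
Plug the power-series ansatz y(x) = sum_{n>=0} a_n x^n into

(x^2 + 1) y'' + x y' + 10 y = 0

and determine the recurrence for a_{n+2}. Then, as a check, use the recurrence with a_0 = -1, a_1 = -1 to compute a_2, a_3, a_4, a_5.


Substitute y = sum_n a_n x^n.
(1 + 1 x^2) y'' contributes (n+2)(n+1) a_{n+2} + n(n-1) a_n at x^n.
x y'(x) contributes n a_n at x^n.
10 y(x) contributes 10 a_n at x^n.
Matching x^n: (n+2)(n+1) a_{n+2} + (n(n-1) + n + 10) a_n = 0.
Thus a_{n+2} = (-n(n-1) - n - 10) / ((n+1)(n+2)) * a_n.

Check with a_0 = -1, a_1 = -1 (apply the recurrence for n = 0, 1, 2, 3): a_0 = -1, a_1 = -1, a_2 = 5, a_3 = 11/6, a_4 = -35/6, a_5 = -209/120.

a_(n+2) = (-n(n-1) - n - 10) / ((n+1)(n+2)) * a_n; check: a_0 = -1, a_1 = -1, a_2 = 5, a_3 = 11/6, a_4 = -35/6, a_5 = -209/120


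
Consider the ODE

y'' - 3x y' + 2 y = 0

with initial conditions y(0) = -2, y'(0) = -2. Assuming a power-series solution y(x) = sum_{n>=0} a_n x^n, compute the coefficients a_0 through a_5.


Ansatz: y(x) = sum_{n>=0} a_n x^n, so y'(x) = sum_{n>=1} n a_n x^(n-1) and y''(x) = sum_{n>=2} n(n-1) a_n x^(n-2).
Substitute into P(x) y'' + Q(x) y' + R(x) y = 0 with P(x) = 1, Q(x) = -3x, R(x) = 2, and match powers of x.
Initial conditions: a_0 = -2, a_1 = -2.
Setting the coefficient of each power of x to zero and solving order by order (substituting the coefficients already found):
  x^0: 2 a_2 + 2 a_0 = 0  ->  2 a_2 = -2 a_0 = 4  ->  a_2 = 2
  x^1: 6 a_3 - a_1 = 0  ->  6 a_3 = a_1 = -2  ->  a_3 = -1/3
  x^2: 12 a_4 - 4 a_2 = 0  ->  12 a_4 = 4 a_2 = 8  ->  a_4 = 2/3
  x^3: 20 a_5 - 7 a_3 = 0  ->  20 a_5 = 7 a_3 = -7/3  ->  a_5 = -7/60
Truncated series: y(x) = -2 - 2 x + 2 x^2 - (1/3) x^3 + (2/3) x^4 - (7/60) x^5 + O(x^6).

a_0 = -2; a_1 = -2; a_2 = 2; a_3 = -1/3; a_4 = 2/3; a_5 = -7/60


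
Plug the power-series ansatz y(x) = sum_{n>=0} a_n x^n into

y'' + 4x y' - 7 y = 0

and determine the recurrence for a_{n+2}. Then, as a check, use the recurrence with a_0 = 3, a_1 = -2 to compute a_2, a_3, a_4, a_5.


Substitute y = sum_n a_n x^n.
y''(x) has coefficient (n+2)(n+1) a_{n+2} at x^n;
4 x y'(x) has coefficient 4 n a_n at x^n (shift);
-7 y(x) has coefficient -7 a_n at x^n.
Matching x^n: (n+2)(n+1) a_{n+2} + (4n - 7) a_n = 0.
Thus a_{n+2} = (-4n + 7) / ((n+1)(n+2)) * a_n.

Check with a_0 = 3, a_1 = -2 (apply the recurrence for n = 0, 1, 2, 3): a_0 = 3, a_1 = -2, a_2 = 21/2, a_3 = -1, a_4 = -7/8, a_5 = 1/4.

a_(n+2) = (-4n + 7) / ((n+1)(n+2)) * a_n; check: a_0 = 3, a_1 = -2, a_2 = 21/2, a_3 = -1, a_4 = -7/8, a_5 = 1/4


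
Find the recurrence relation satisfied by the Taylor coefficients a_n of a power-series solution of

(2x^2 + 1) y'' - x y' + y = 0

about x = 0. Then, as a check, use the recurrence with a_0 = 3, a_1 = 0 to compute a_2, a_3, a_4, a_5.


Substitute y = sum_n a_n x^n.
(1 + 2 x^2) y'' contributes (n+2)(n+1) a_{n+2} + 2 n(n-1) a_n at x^n.
-x y'(x) contributes -n a_n at x^n.
y(x) contributes 1 a_n at x^n.
Matching x^n: (n+2)(n+1) a_{n+2} + (2 n(n-1) - n + 1) a_n = 0.
Thus a_{n+2} = (-2 n(n-1) + n - 1) / ((n+1)(n+2)) * a_n.

Check with a_0 = 3, a_1 = 0 (apply the recurrence for n = 0, 1, 2, 3): a_0 = 3, a_1 = 0, a_2 = -3/2, a_3 = 0, a_4 = 3/8, a_5 = 0.

a_(n+2) = (-2 n(n-1) + n - 1) / ((n+1)(n+2)) * a_n; check: a_0 = 3, a_1 = 0, a_2 = -3/2, a_3 = 0, a_4 = 3/8, a_5 = 0


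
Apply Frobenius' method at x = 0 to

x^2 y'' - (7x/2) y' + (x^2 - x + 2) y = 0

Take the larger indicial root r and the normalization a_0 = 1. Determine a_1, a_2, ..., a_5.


Write in Frobenius form y'' + (p(x)/x) y' + (q(x)/x^2) y = 0:
  p(x) = -7/2,  q(x) = x^2 - x + 2.
Indicial equation: r(r-1) + (-7/2) r + (2) = 0 -> roots r_1 = 4, r_2 = 1/2.
Take r = r_1 = 4. Let y(x) = x^r sum_{n>=0} a_n x^n with a_0 = 1.
Substitute y = x^r sum a_n x^n and match x^{r+n}. The recurrence is
  D(n) a_n - 1 a_{n-1} + 1 a_{n-2} = 0,  where D(n) = (r+n)(r+n-1) + (-7/2)(r+n) + (2).
  a_n = [1 a_{n-1} - 1 a_{n-2}] / D(n).
Since the indicial polynomial factors as (r - r_1)(r - r_2), D(n) = (r_1 + n - r_1)(r_1 + n - r_2) = n(n + 7/2).
Evaluating step by step (a_0 = 1):
  n = 1: D(1) = 1(1 + 7/2) = 9/2; numerator = 1(1) = 1; a_1 = (1)/(9/2) = 2/9
  n = 2: D(2) = 2(2 + 7/2) = 11; numerator = 1(2/9) - 1(1) = -7/9; a_2 = (-7/9)/(11) = -7/99
  n = 3: D(3) = 3(3 + 7/2) = 39/2; numerator = 1(-7/99) - 1(2/9) = -29/99; a_3 = (-29/99)/(39/2) = -58/3861
  n = 4: D(4) = 4(4 + 7/2) = 30; numerator = 1(-58/3861) - 1(-7/99) = 215/3861; a_4 = (215/3861)/(30) = 43/23166
  n = 5: D(5) = 5(5 + 7/2) = 85/2; numerator = 1(43/23166) - 1(-58/3861) = 391/23166; a_5 = (391/23166)/(85/2) = 23/57915

r = 4; a_0 = 1; a_1 = 2/9; a_2 = -7/99; a_3 = -58/3861; a_4 = 43/23166; a_5 = 23/57915


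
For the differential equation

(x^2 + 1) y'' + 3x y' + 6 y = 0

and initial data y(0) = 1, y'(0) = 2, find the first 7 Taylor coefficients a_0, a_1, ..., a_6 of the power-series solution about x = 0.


Ansatz: y(x) = sum_{n>=0} a_n x^n, so y'(x) = sum_{n>=1} n a_n x^(n-1) and y''(x) = sum_{n>=2} n(n-1) a_n x^(n-2).
Substitute into P(x) y'' + Q(x) y' + R(x) y = 0 with P(x) = x^2 + 1, Q(x) = 3x, R(x) = 6, and match powers of x.
Initial conditions: a_0 = 1, a_1 = 2.
Setting the coefficient of each power of x to zero and solving order by order (substituting the coefficients already found):
  x^0: 2 a_2 + 6 a_0 = 0  ->  2 a_2 = -6 a_0 = -6  ->  a_2 = -3
  x^1: 6 a_3 + 9 a_1 = 0  ->  6 a_3 = -9 a_1 = -18  ->  a_3 = -3
  x^2: 12 a_4 + 14 a_2 = 0  ->  12 a_4 = -14 a_2 = 42  ->  a_4 = 7/2
  x^3: 20 a_5 + 21 a_3 = 0  ->  20 a_5 = -21 a_3 = 63  ->  a_5 = 63/20
  x^4: 30 a_6 + 30 a_4 = 0  ->  30 a_6 = -30 a_4 = -105  ->  a_6 = -7/2
Truncated series: y(x) = 1 + 2 x - 3 x^2 - 3 x^3 + (7/2) x^4 + (63/20) x^5 - (7/2) x^6 + O(x^7).

a_0 = 1; a_1 = 2; a_2 = -3; a_3 = -3; a_4 = 7/2; a_5 = 63/20; a_6 = -7/2


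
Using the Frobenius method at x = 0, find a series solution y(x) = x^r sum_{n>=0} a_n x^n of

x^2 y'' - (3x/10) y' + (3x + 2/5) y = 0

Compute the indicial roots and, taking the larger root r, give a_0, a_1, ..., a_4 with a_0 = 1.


Write in Frobenius form y'' + (p(x)/x) y' + (q(x)/x^2) y = 0:
  p(x) = -3/10,  q(x) = 3x + 2/5.
Indicial equation: r(r-1) + (-3/10) r + (2/5) = 0 -> roots r_1 = 4/5, r_2 = 1/2.
Take r = r_1 = 4/5. Let y(x) = x^r sum_{n>=0} a_n x^n with a_0 = 1.
Substitute y = x^r sum a_n x^n and match x^{r+n}. The recurrence is
  D(n) a_n + 3 a_{n-1} = 0,  where D(n) = (r+n)(r+n-1) + (-3/10)(r+n) + (2/5).
  a_n = -3 / D(n) * a_{n-1}.
Since the indicial polynomial factors as (r - r_1)(r - r_2), D(n) = (r_1 + n - r_1)(r_1 + n - r_2) = n(n + 3/10).
Evaluating step by step (a_0 = 1):
  n = 1: D(1) = 1(1 + 3/10) = 13/10; numerator = -3(1) = -3; a_1 = (-3)/(13/10) = -30/13
  n = 2: D(2) = 2(2 + 3/10) = 23/5; numerator = -3(-30/13) = 90/13; a_2 = (90/13)/(23/5) = 450/299
  n = 3: D(3) = 3(3 + 3/10) = 99/10; numerator = -3(450/299) = -1350/299; a_3 = (-1350/299)/(99/10) = -1500/3289
  n = 4: D(4) = 4(4 + 3/10) = 86/5; numerator = -3(-1500/3289) = 4500/3289; a_4 = (4500/3289)/(86/5) = 11250/141427

r = 4/5; a_0 = 1; a_1 = -30/13; a_2 = 450/299; a_3 = -1500/3289; a_4 = 11250/141427


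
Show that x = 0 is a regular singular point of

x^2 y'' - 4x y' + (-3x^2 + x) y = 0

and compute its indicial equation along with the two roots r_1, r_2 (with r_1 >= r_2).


Divide by x^2 to reach normal form y'' + P_1(x) y' + P_2(x) y = 0 with P_1(x) = -4/x and P_2(x) = -3 + 1/x.
x = 0 is a singular point because the y'-coefficient -4/x has a pole at x = 0 and the y-coefficient -3 + 1/x has a pole at x = 0.
It is a regular singular point because x P_1(x) = p(x) = -4 and x^2 P_2(x) = q(x) = -3x^2 + x are polynomials, hence analytic at x = 0.
p(0) = -4,  q(0) = 0.
Indicial equation: r(r-1) + p(0) r + q(0) = 0, i.e. r^2 + (p(0) - 1) r + q(0) = 0, i.e. r^2 - 5 r = 0.
Discriminant: (-5)^2 - 4(0) = 25, so r = (5 ± 5)/2.
Solving: r_1 = 5, r_2 = 0.

indicial: r^2 - 5 r = 0; roots r_1 = 5, r_2 = 0


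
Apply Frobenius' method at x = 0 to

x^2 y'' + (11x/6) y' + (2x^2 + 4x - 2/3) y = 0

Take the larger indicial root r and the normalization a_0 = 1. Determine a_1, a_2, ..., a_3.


Write in Frobenius form y'' + (p(x)/x) y' + (q(x)/x^2) y = 0:
  p(x) = 11/6,  q(x) = 2x^2 + 4x - 2/3.
Indicial equation: r(r-1) + (11/6) r + (-2/3) = 0 -> roots r_1 = 1/2, r_2 = -4/3.
Take r = r_1 = 1/2. Let y(x) = x^r sum_{n>=0} a_n x^n with a_0 = 1.
Substitute y = x^r sum a_n x^n and match x^{r+n}. The recurrence is
  D(n) a_n + 4 a_{n-1} + 2 a_{n-2} = 0,  where D(n) = (r+n)(r+n-1) + (11/6)(r+n) + (-2/3).
  a_n = [-4 a_{n-1} - 2 a_{n-2}] / D(n).
Since the indicial polynomial factors as (r - r_1)(r - r_2), D(n) = (r_1 + n - r_1)(r_1 + n - r_2) = n(n + 11/6).
Evaluating step by step (a_0 = 1):
  n = 1: D(1) = 1(1 + 11/6) = 17/6; numerator = -4(1) = -4; a_1 = (-4)/(17/6) = -24/17
  n = 2: D(2) = 2(2 + 11/6) = 23/3; numerator = -4(-24/17) - 2(1) = 62/17; a_2 = (62/17)/(23/3) = 186/391
  n = 3: D(3) = 3(3 + 11/6) = 29/2; numerator = -4(186/391) - 2(-24/17) = 360/391; a_3 = (360/391)/(29/2) = 720/11339

r = 1/2; a_0 = 1; a_1 = -24/17; a_2 = 186/391; a_3 = 720/11339


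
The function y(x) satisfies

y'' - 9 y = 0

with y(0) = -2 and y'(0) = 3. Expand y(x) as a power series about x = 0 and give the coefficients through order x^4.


Ansatz: y(x) = sum_{n>=0} a_n x^n, so y'(x) = sum_{n>=1} n a_n x^(n-1) and y''(x) = sum_{n>=2} n(n-1) a_n x^(n-2).
Substitute into P(x) y'' + Q(x) y' + R(x) y = 0 with P(x) = 1, Q(x) = 0, R(x) = -9, and match powers of x.
Initial conditions: a_0 = -2, a_1 = 3.
Setting the coefficient of each power of x to zero and solving order by order (substituting the coefficients already found):
  x^0: 2 a_2 - 9 a_0 = 0  ->  2 a_2 = 9 a_0 = -18  ->  a_2 = -9
  x^1: 6 a_3 - 9 a_1 = 0  ->  6 a_3 = 9 a_1 = 27  ->  a_3 = 9/2
  x^2: 12 a_4 - 9 a_2 = 0  ->  12 a_4 = 9 a_2 = -81  ->  a_4 = -27/4
Truncated series: y(x) = -2 + 3 x - 9 x^2 + (9/2) x^3 - (27/4) x^4 + O(x^5).

a_0 = -2; a_1 = 3; a_2 = -9; a_3 = 9/2; a_4 = -27/4


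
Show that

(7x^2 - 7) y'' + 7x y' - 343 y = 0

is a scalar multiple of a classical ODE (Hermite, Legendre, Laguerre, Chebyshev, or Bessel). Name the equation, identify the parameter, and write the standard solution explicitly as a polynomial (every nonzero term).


All three coefficients share the factor -7; dividing through by -7 gives  (1 - x^2) y'' - x y' + 49 y = 0.
This matches the Chebyshev equation (1 - x^2) y'' - x y' + n^2 y = 0 (note the -x y' term, not -2x y') with n^2 = 49, so n = 7; the polynomial solution is T_7(x).
With y = sum_k a_k x^k, matching x^k gives (k+2)(k+1) a_{k+2} = (k^2 - n^2) a_k = (k - 7)(k + 7) a_k. The right side vanishes at k = 7, so the series with the parity of 7 terminates at degree 7.
Standard normalization: leading coefficient of T_n is 2^(n-1), so a_7 = 2^6 = 64. Work downward with a_k = (k+1)(k+2) a_{k+2} / ((k - 7)(k + 7)):
  a_5 = (6)(7)(64) / ((5 - 7)(5 + 7)) = 2688/(-24) = -112
  a_3 = (4)(5)(-112) / ((3 - 7)(3 + 7)) = -2240/(-40) = 56
  a_1 = (2)(3)(56) / ((1 - 7)(1 + 7)) = 336/(-48) = -7
Hence T_7(x) = 64 x^7 - 112 x^5 + 56 x^3 - 7 x.

T_7(x); series = 64 x^7 - 112 x^5 + 56 x^3 - 7 x


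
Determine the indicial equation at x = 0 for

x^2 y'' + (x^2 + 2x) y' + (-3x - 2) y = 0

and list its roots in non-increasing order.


Divide by x^2 to reach normal form y'' + P_1(x) y' + P_2(x) y = 0 with P_1(x) = 1 + 2/x and P_2(x) = -3/x - 2/x^2.
x = 0 is a singular point because the y'-coefficient 1 + 2/x has a pole at x = 0 and the y-coefficient -3/x - 2/x^2 has a pole at x = 0.
It is a regular singular point because x P_1(x) = p(x) = x + 2 and x^2 P_2(x) = q(x) = -3x - 2 are polynomials, hence analytic at x = 0.
p(0) = 2,  q(0) = -2.
Indicial equation: r(r-1) + p(0) r + q(0) = 0, i.e. r^2 + (p(0) - 1) r + q(0) = 0, i.e. r^2 + 1 r - 2 = 0.
Discriminant: (1)^2 - 4(-2) = 9, so r = (-1 ± 3)/2.
Solving: r_1 = 1, r_2 = -2.

indicial: r^2 + 1 r - 2 = 0; roots r_1 = 1, r_2 = -2


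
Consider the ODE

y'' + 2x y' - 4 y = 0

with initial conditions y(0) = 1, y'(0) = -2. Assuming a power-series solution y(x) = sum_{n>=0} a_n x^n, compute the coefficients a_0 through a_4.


Ansatz: y(x) = sum_{n>=0} a_n x^n, so y'(x) = sum_{n>=1} n a_n x^(n-1) and y''(x) = sum_{n>=2} n(n-1) a_n x^(n-2).
Substitute into P(x) y'' + Q(x) y' + R(x) y = 0 with P(x) = 1, Q(x) = 2x, R(x) = -4, and match powers of x.
Initial conditions: a_0 = 1, a_1 = -2.
Setting the coefficient of each power of x to zero and solving order by order (substituting the coefficients already found):
  x^0: 2 a_2 - 4 a_0 = 0  ->  2 a_2 = 4 a_0 = 4  ->  a_2 = 2
  x^1: 6 a_3 - 2 a_1 = 0  ->  6 a_3 = 2 a_1 = -4  ->  a_3 = -2/3
  x^2: 12 a_4 = 0  ->  a_4 = 0
Truncated series: y(x) = 1 - 2 x + 2 x^2 - (2/3) x^3 + O(x^5).

a_0 = 1; a_1 = -2; a_2 = 2; a_3 = -2/3; a_4 = 0


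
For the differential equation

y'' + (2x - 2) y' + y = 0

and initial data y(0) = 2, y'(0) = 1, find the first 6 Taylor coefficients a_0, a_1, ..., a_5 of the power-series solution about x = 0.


Ansatz: y(x) = sum_{n>=0} a_n x^n, so y'(x) = sum_{n>=1} n a_n x^(n-1) and y''(x) = sum_{n>=2} n(n-1) a_n x^(n-2).
Substitute into P(x) y'' + Q(x) y' + R(x) y = 0 with P(x) = 1, Q(x) = 2x - 2, R(x) = 1, and match powers of x.
Initial conditions: a_0 = 2, a_1 = 1.
Setting the coefficient of each power of x to zero and solving order by order (substituting the coefficients already found):
  x^0: 2 a_2 - 2 a_1 + a_0 = 0  ->  2 a_2 = 2 a_1 - a_0 = 0  ->  a_2 = 0
  x^1: 6 a_3 - 4 a_2 + 3 a_1 = 0  ->  6 a_3 = 4 a_2 - 3 a_1 = -3  ->  a_3 = -1/2
  x^2: 12 a_4 - 6 a_3 + 5 a_2 = 0  ->  12 a_4 = 6 a_3 - 5 a_2 = -3  ->  a_4 = -1/4
  x^3: 20 a_5 - 8 a_4 + 7 a_3 = 0  ->  20 a_5 = 8 a_4 - 7 a_3 = 3/2  ->  a_5 = 3/40
Truncated series: y(x) = 2 + x - (1/2) x^3 - (1/4) x^4 + (3/40) x^5 + O(x^6).

a_0 = 2; a_1 = 1; a_2 = 0; a_3 = -1/2; a_4 = -1/4; a_5 = 3/40


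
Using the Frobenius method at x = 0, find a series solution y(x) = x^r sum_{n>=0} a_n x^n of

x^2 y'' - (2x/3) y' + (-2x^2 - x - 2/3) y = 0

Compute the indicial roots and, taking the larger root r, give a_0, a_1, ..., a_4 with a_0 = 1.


Write in Frobenius form y'' + (p(x)/x) y' + (q(x)/x^2) y = 0:
  p(x) = -2/3,  q(x) = -2x^2 - x - 2/3.
Indicial equation: r(r-1) + (-2/3) r + (-2/3) = 0 -> roots r_1 = 2, r_2 = -1/3.
Take r = r_1 = 2. Let y(x) = x^r sum_{n>=0} a_n x^n with a_0 = 1.
Substitute y = x^r sum a_n x^n and match x^{r+n}. The recurrence is
  D(n) a_n - 1 a_{n-1} - 2 a_{n-2} = 0,  where D(n) = (r+n)(r+n-1) + (-2/3)(r+n) + (-2/3).
  a_n = [1 a_{n-1} + 2 a_{n-2}] / D(n).
Since the indicial polynomial factors as (r - r_1)(r - r_2), D(n) = (r_1 + n - r_1)(r_1 + n - r_2) = n(n + 7/3).
Evaluating step by step (a_0 = 1):
  n = 1: D(1) = 1(1 + 7/3) = 10/3; numerator = 1(1) = 1; a_1 = (1)/(10/3) = 3/10
  n = 2: D(2) = 2(2 + 7/3) = 26/3; numerator = 1(3/10) + 2(1) = 23/10; a_2 = (23/10)/(26/3) = 69/260
  n = 3: D(3) = 3(3 + 7/3) = 16; numerator = 1(69/260) + 2(3/10) = 45/52; a_3 = (45/52)/(16) = 45/832
  n = 4: D(4) = 4(4 + 7/3) = 76/3; numerator = 1(45/832) + 2(69/260) = 2433/4160; a_4 = (2433/4160)/(76/3) = 7299/316160

r = 2; a_0 = 1; a_1 = 3/10; a_2 = 69/260; a_3 = 45/832; a_4 = 7299/316160


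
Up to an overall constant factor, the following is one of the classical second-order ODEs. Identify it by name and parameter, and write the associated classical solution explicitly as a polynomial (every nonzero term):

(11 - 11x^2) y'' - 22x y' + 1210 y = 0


All three coefficients share the factor 11; dividing through by 11 gives  (1 - x^2) y'' - 2x y' + 110 y = 0.
This matches the Legendre equation (1 - x^2) y'' - 2x y' + n(n+1) y = 0 (note the -2x y' term) with n(n+1) = 110, so n = 10; the polynomial solution is P_10(x).
With y = sum_k a_k x^k, matching x^k gives (k+2)(k+1) a_{k+2} = [k(k+1) - n(n+1)] a_k = (k - 10)(k + 11) a_k. The right side vanishes at k = 10, so the series with the parity of 10 terminates at degree 10.
Standard normalization (P_n(1) = 1): leading coefficient (2n)!/(2^n (n!)^2) = 2432902008176640000/(1024*13168189440000) = 46189/256, so a_10 = 46189/256. Work downward with a_k = (k+1)(k+2) a_{k+2} / ((k - 10)(k + 11)):
  a_8 = (9)(10)(46189/256) / ((8 - 10)(8 + 11)) = (2078505/128)/(-38) = -109395/256
  a_6 = (7)(8)(-109395/256) / ((6 - 10)(6 + 11)) = (-765765/32)/(-68) = 45045/128
  a_4 = (5)(6)(45045/128) / ((4 - 10)(4 + 11)) = (675675/64)/(-90) = -15015/128
  a_2 = (3)(4)(-15015/128) / ((2 - 10)(2 + 11)) = (-45045/32)/(-104) = 3465/256
  a_0 = (1)(2)(3465/256) / ((0 - 10)(0 + 11)) = (3465/128)/(-110) = -63/256
Hence P_10(x) = 46189 x^10/256 - 109395 x^8/256 + 45045 x^6/128 - 15015 x^4/128 + 3465 x^2/256 - 63/256.

P_10(x); series = 46189 x^10/256 - 109395 x^8/256 + 45045 x^6/128 - 15015 x^4/128 + 3465 x^2/256 - 63/256


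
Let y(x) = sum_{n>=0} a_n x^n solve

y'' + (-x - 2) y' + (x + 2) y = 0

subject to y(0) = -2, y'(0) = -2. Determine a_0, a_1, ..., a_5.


Ansatz: y(x) = sum_{n>=0} a_n x^n, so y'(x) = sum_{n>=1} n a_n x^(n-1) and y''(x) = sum_{n>=2} n(n-1) a_n x^(n-2).
Substitute into P(x) y'' + Q(x) y' + R(x) y = 0 with P(x) = 1, Q(x) = -x - 2, R(x) = x + 2, and match powers of x.
Initial conditions: a_0 = -2, a_1 = -2.
Setting the coefficient of each power of x to zero and solving order by order (substituting the coefficients already found):
  x^0: 2 a_2 - 2 a_1 + 2 a_0 = 0  ->  2 a_2 = 2 a_1 - 2 a_0 = 0  ->  a_2 = 0
  x^1: 6 a_3 - 4 a_2 + a_1 + a_0 = 0  ->  6 a_3 = 4 a_2 - a_1 - a_0 = 4  ->  a_3 = 2/3
  x^2: 12 a_4 - 6 a_3 + a_1 = 0  ->  12 a_4 = 6 a_3 - a_1 = 6  ->  a_4 = 1/2
  x^3: 20 a_5 - 8 a_4 - a_3 + a_2 = 0  ->  20 a_5 = 8 a_4 + a_3 - a_2 = 14/3  ->  a_5 = 7/30
Truncated series: y(x) = -2 - 2 x + (2/3) x^3 + (1/2) x^4 + (7/30) x^5 + O(x^6).

a_0 = -2; a_1 = -2; a_2 = 0; a_3 = 2/3; a_4 = 1/2; a_5 = 7/30


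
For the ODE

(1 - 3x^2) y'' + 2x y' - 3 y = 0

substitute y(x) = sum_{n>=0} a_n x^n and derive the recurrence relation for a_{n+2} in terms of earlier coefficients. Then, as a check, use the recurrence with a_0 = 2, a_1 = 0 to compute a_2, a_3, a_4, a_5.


Substitute y = sum_n a_n x^n.
(1 - 3 x^2) y'' contributes (n+2)(n+1) a_{n+2} - 3 n(n-1) a_n at x^n.
2 x y'(x) contributes 2 n a_n at x^n.
-3 y(x) contributes -3 a_n at x^n.
Matching x^n: (n+2)(n+1) a_{n+2} + (-3 n(n-1) + 2 n - 3) a_n = 0.
Thus a_{n+2} = (3 n(n-1) - 2 n + 3) / ((n+1)(n+2)) * a_n.

Check with a_0 = 2, a_1 = 0 (apply the recurrence for n = 0, 1, 2, 3): a_0 = 2, a_1 = 0, a_2 = 3, a_3 = 0, a_4 = 5/4, a_5 = 0.

a_(n+2) = (3 n(n-1) - 2 n + 3) / ((n+1)(n+2)) * a_n; check: a_0 = 2, a_1 = 0, a_2 = 3, a_3 = 0, a_4 = 5/4, a_5 = 0


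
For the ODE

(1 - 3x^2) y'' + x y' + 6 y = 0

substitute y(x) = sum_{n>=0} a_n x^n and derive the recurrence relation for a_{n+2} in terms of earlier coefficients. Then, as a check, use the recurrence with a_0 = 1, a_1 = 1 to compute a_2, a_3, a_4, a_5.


Substitute y = sum_n a_n x^n.
(1 - 3 x^2) y'' contributes (n+2)(n+1) a_{n+2} - 3 n(n-1) a_n at x^n.
x y'(x) contributes n a_n at x^n.
6 y(x) contributes 6 a_n at x^n.
Matching x^n: (n+2)(n+1) a_{n+2} + (-3 n(n-1) + n + 6) a_n = 0.
Thus a_{n+2} = (3 n(n-1) - n - 6) / ((n+1)(n+2)) * a_n.

Check with a_0 = 1, a_1 = 1 (apply the recurrence for n = 0, 1, 2, 3): a_0 = 1, a_1 = 1, a_2 = -3, a_3 = -7/6, a_4 = 1/2, a_5 = -21/40.

a_(n+2) = (3 n(n-1) - n - 6) / ((n+1)(n+2)) * a_n; check: a_0 = 1, a_1 = 1, a_2 = -3, a_3 = -7/6, a_4 = 1/2, a_5 = -21/40


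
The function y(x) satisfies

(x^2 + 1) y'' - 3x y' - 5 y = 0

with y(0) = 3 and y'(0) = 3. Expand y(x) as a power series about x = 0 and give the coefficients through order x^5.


Ansatz: y(x) = sum_{n>=0} a_n x^n, so y'(x) = sum_{n>=1} n a_n x^(n-1) and y''(x) = sum_{n>=2} n(n-1) a_n x^(n-2).
Substitute into P(x) y'' + Q(x) y' + R(x) y = 0 with P(x) = x^2 + 1, Q(x) = -3x, R(x) = -5, and match powers of x.
Initial conditions: a_0 = 3, a_1 = 3.
Setting the coefficient of each power of x to zero and solving order by order (substituting the coefficients already found):
  x^0: 2 a_2 - 5 a_0 = 0  ->  2 a_2 = 5 a_0 = 15  ->  a_2 = 15/2
  x^1: 6 a_3 - 8 a_1 = 0  ->  6 a_3 = 8 a_1 = 24  ->  a_3 = 4
  x^2: 12 a_4 - 9 a_2 = 0  ->  12 a_4 = 9 a_2 = 135/2  ->  a_4 = 45/8
  x^3: 20 a_5 - 8 a_3 = 0  ->  20 a_5 = 8 a_3 = 32  ->  a_5 = 8/5
Truncated series: y(x) = 3 + 3 x + (15/2) x^2 + 4 x^3 + (45/8) x^4 + (8/5) x^5 + O(x^6).

a_0 = 3; a_1 = 3; a_2 = 15/2; a_3 = 4; a_4 = 45/8; a_5 = 8/5
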